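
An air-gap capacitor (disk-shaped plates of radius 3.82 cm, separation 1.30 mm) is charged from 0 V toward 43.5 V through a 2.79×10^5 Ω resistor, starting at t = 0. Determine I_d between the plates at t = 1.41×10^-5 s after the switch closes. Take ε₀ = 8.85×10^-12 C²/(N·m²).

3.09×10^-5 A

C = ε₀A/d = (8.85×10^-12)(4.584×10^-3)/(1.30×10^-3) = 3.121×10^-11 F, so τ = RC = 8.708×10^-6 s.
The conduction current is I(t) = (V₀/R) e^(−t/τ), and the displacement current between the plates equals it.
t/τ = 1.619; I_d = (43.5/2.79×10^5) · e^(−1.619) = (1.559×10^-4)(0.1981) = 3.09×10^-5 A.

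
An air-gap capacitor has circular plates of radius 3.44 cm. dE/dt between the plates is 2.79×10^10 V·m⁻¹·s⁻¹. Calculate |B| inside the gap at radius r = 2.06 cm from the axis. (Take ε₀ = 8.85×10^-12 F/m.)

Through the whole plate area (πR² = 3.718×10^-3 m²), I_d = ε₀ πR² dE/dt = 9.180×10^-4 A.
∮B·dl = μ₀ I_d,enc with I_d,enc = I_d r²/R² = 3.292×10^-4 A; so B = μ₀ I_d,enc/(2πr) = 3.20×10^-9 T.

3.20×10^-9 T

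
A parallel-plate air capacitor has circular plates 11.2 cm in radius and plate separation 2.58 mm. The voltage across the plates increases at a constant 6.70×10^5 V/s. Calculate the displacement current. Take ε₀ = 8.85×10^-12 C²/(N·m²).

9.06×10^-5 A

C = ε₀A/d = (8.85×10^-12)(0.03941)/(2.58×10^-3) = 1.352×10^-10 F.
I_d = C dV/dt = (1.352×10^-10)(6.70×10^5) = 9.06×10^-5 A.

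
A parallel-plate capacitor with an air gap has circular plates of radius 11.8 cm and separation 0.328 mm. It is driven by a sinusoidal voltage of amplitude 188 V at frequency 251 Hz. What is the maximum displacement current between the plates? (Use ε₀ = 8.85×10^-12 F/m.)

(dE/dt)_max = V₀ω/d = 9.039×10^8 V/(m·s); ω = 2πf = 1577 rad/s.
I_d,max = ε₀ A (dE/dt)_max = (8.85×10^-12)(0.04374)(9.039×10^8) = 3.50×10^-4 A.

3.50×10^-4 A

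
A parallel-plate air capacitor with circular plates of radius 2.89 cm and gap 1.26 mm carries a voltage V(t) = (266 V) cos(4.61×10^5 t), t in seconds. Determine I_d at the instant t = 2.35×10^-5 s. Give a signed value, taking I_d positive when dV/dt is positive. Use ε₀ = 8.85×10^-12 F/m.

dE/dt = (V₀ω/d)·−sin(ωt) with ωt = 10.8335 rad: (266)(4.61×10^5)(0.9869)/(1.26×10^-3) = 9.605×10^10 V/(m·s).
I_d = ε₀ A dE/dt = (8.85×10^-12)(2.624×10^-3)(9.605×10^10) = 2.23×10^-3 A.

2.23×10^-3 A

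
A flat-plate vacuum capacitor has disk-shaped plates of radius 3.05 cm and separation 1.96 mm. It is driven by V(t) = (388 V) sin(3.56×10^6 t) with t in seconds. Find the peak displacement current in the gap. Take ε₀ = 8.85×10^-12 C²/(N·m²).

0.0182 A

C = ε₀A/d = (8.85×10^-12)(2.922×10^-3)/(1.96×10^-3) = 1.319×10^-11 F; ω = 3.56×10^6 rad/s.
I_d = C dV/dt, so |I_d|_max = C V₀ ω = (1.319×10^-11)(388)(3.56×10^6) = 0.0182 A.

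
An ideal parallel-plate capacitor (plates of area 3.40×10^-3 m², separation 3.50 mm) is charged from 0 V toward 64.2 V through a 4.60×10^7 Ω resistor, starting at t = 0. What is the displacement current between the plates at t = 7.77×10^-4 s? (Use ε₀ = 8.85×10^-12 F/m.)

1.96×10^-7 A

With C = ε₀A/d = (8.85×10^-12)(3.40×10^-3)/(3.50×10^-3) = 8.597×10^-12 F, the time constant is τ = RC = 3.955×10^-4 s, so t/τ = 1.965 and e^(−t/τ) = 0.1402.
I_d = I_cond = (V₀/R) e^(−t/τ) = (1.396×10^-6)(0.1402) = 1.96×10^-7 A.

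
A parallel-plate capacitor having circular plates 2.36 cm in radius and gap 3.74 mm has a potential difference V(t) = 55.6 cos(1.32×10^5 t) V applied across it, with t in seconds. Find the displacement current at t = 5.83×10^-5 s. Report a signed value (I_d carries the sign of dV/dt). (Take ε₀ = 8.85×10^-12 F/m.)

dE/dt = (V₀ω/d)·−sin(ωt) with ωt = 7.6956 rad: (55.6)(1.32×10^5)(-0.9875)/(3.74×10^-3) = -1.938×10^9 V/(m·s).
I_d = ε₀ A dE/dt = (8.85×10^-12)(1.750×10^-3)(-1.938×10^9) = -3.00×10^-5 A.

-3.00×10^-5 A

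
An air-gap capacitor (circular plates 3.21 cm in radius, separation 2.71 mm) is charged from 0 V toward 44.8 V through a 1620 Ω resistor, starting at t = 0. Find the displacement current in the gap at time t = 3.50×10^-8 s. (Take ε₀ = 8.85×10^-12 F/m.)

3.58×10^-3 A

With C = ε₀A/d = (8.85×10^-12)(3.237×10^-3)/(2.71×10^-3) = 1.057×10^-11 F, the time constant is τ = RC = 1.712×10^-8 s, so t/τ = 2.044 and e^(−t/τ) = 0.1295.
I_d = I_cond = (V₀/R) e^(−t/τ) = (0.02765)(0.1295) = 3.58×10^-3 A.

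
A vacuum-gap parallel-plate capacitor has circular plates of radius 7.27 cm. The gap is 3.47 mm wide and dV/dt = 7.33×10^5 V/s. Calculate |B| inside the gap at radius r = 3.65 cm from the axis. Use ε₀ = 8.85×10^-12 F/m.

With E = V/d, dE/dt = 2.112×10^8 V/(m·s) and πR² = 0.01660 m², giving I_d = ε₀ πR² dE/dt = 3.103×10^-5 A.
An Ampèrian loop of radius r encloses a fraction (r/R)² of I_d. Then B·2πr = μ₀ I_d (r/R)², giving B = μ₀ I_d r/(2πR²) = 4.29×10^-11 T.

4.29×10^-11 T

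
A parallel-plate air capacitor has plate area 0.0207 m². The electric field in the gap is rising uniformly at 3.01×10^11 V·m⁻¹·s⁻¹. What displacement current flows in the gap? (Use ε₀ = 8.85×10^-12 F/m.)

0.0551 A

With a uniform field, Φ_E = EA, so I_d = ε₀ A dE/dt = 0.0551 A.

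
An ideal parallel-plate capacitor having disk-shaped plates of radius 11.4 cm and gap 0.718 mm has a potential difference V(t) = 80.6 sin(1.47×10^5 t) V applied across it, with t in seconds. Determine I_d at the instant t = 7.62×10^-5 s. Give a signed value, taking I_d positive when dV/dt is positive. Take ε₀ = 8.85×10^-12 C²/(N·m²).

dV/dt = (80.6)(1.47×10^5)·cos(11.2014) = 2.421×10^6 V/s.
I_d = C dV/dt with C = ε₀A/d = (8.85×10^-12)(0.04083)/(7.18×10^-4) = 5.033×10^-10 F, so I_d = (5.033×10^-10)(2.421×10^6) = 1.22×10^-3 A.

1.22×10^-3 A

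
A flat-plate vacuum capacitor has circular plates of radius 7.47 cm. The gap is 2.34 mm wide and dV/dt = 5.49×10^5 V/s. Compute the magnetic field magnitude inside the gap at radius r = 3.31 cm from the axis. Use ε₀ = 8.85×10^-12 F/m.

dE/dt = (dV/dt)/d = 2.346×10^8 V/(m·s); I_d = ε₀(πR²)(dE/dt) = (8.85×10^-12)(0.01753)(2.346×10^8) = 3.640×10^-5 A.
∮B·dl = μ₀ I_d,enc with I_d,enc = I_d r²/R² = 7.147×10^-6 A; so B = μ₀ I_d,enc/(2πr) = 4.32×10^-11 T.

4.32×10^-11 T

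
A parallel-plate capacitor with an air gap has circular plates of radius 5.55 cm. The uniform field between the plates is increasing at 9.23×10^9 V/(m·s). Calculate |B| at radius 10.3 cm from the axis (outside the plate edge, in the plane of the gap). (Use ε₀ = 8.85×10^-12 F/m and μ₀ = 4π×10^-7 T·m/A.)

1.53×10^-9 T

Total displacement current: I_d = ε₀(πR²)(dE/dt) = (8.85×10^-12)(9.677×10^-3)(9.23×10^9) = 7.905×10^-4 A.
With r > R the enclosed displacement current is the full I_d; B = μ₀ I_d / (2πr) = 1.53×10^-9 T.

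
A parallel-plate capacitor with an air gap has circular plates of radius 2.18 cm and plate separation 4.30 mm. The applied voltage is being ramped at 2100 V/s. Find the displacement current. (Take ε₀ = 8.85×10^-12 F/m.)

6.45×10^-9 A

The displacement current equals the charging current C dV/dt. With C = ε₀A/d = (8.85×10^-12)(1.493×10^-3)/(4.30×10^-3) = 3.073×10^-12 F, I_d = (3.073×10^-12)(2100) = 6.45×10^-9 A.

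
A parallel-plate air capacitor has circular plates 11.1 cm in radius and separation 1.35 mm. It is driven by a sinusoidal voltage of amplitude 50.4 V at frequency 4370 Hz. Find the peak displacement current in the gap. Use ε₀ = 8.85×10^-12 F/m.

3.51×10^-4 A

The displacement current equals the conduction current C dV/dt, which peaks at C V₀ ω.
With C = ε₀A/d = (8.85×10^-12)(0.03871)/(1.35×10^-3) = 2.538×10^-10 F and ω = 2πf = 2.746×10^4 rad/s, I_d,max = (2.538×10^-10)(50.4)(2.746×10^4) = 3.51×10^-4 A.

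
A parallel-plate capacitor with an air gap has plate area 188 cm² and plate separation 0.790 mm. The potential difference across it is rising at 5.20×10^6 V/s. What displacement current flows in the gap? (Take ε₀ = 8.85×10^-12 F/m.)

1.10×10^-3 A

The displacement current equals the charging current C dV/dt. With C = ε₀A/d = (8.85×10^-12)(0.0188)/(7.90×10^-4) = 2.106×10^-10 F, I_d = (2.106×10^-10)(5.20×10^6) = 1.10×10^-3 A.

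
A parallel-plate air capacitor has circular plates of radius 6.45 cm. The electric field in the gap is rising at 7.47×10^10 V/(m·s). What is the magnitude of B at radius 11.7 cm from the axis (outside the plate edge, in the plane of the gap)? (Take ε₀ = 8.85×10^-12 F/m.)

1.48×10^-8 T

Through the whole plate area (πR² = 0.01307 m²), I_d = ε₀ πR² dE/dt = 8.641×10^-3 A.
Outside the plates the loop encloses all of I_d, so B·2πr = μ₀ I_d and B = 1.48×10^-8 T.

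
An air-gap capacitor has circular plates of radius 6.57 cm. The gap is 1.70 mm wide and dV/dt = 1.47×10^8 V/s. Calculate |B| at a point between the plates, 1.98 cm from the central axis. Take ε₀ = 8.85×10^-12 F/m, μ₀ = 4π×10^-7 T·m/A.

9.52×10^-9 T

I_d = C dV/dt with C = ε₀πR²/d = 7.059×10^-11 F, so I_d = (7.059×10^-11)(1.47×10^8) = 0.01038 A.
For r < R the Ampère–Maxwell law gives B(2πr) = μ₀ I_d (r²/R²), so B = μ₀ I_d r/(2πR²) = (4π×10^-7)(0.01038)(0.0198)/(2π·0.0657²) = 9.52×10^-9 T.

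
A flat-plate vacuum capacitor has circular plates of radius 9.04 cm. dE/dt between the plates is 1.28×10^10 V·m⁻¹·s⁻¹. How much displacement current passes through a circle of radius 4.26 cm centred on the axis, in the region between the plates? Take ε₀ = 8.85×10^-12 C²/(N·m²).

6.46×10^-4 A

Through the whole plate area (πR² = 0.02567 m²), I_d = ε₀ πR² dE/dt = 2.908×10^-3 A.
Through an area πr² the displacement current is I_d·(πr²/πR²) = I_d (r/R)² = 6.46×10^-4 A.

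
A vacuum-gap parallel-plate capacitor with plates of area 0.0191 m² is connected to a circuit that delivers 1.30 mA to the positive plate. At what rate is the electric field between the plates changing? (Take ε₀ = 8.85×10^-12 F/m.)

The displacement current between the plates equals the conduction current, I_d = 1.30 mA.
Then dE/dt = I_d/(ε₀A) = 7.69×10^9 V/(m·s).

7.69×10^9 V/(m·s)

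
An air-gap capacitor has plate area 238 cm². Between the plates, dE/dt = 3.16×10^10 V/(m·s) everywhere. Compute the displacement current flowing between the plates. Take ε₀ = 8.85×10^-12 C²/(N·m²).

The displacement current is ε₀ times dΦ_E/dt = ε₀ A dE/dt = (8.85×10^-12)(0.0238)(3.16×10^10) = 6.66×10^-3 A.

6.66×10^-3 A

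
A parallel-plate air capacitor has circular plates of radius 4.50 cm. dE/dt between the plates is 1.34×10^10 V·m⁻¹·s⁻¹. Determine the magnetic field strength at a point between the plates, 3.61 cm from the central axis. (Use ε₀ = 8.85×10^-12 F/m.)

Total displacement current: I_d = ε₀(πR²)(dE/dt) = (8.85×10^-12)(6.362×10^-3)(1.34×10^10) = 7.545×10^-4 A.
∮B·dl = μ₀ I_d,enc with I_d,enc = I_d r²/R² = 4.856×10^-4 A; so B = μ₀ I_d,enc/(2πr) = 2.69×10^-9 T.

2.69×10^-9 T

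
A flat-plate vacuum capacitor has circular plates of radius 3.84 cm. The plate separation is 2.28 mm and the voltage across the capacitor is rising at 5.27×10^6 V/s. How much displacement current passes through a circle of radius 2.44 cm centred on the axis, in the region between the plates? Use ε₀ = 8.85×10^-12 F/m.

3.83×10^-5 A

With E = V/d, dE/dt = 2.311×10^9 V/(m·s) and πR² = 4.632×10^-3 m², giving I_d = ε₀ πR² dE/dt = 9.474×10^-5 A.
Since J_d is uniform, the enclosed fraction is (r/R)² = 0.4038, giving I_d,enc = 3.83×10^-5 A.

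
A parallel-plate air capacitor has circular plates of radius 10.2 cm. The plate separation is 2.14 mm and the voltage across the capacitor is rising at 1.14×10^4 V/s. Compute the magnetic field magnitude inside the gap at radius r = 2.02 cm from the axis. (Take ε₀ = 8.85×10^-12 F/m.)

5.98×10^-13 T

I_d = C dV/dt with C = ε₀πR²/d = 1.352×10^-10 F, so I_d = (1.352×10^-10)(1.14×10^4) = 1.541×10^-6 A.
For r < R the Ampère–Maxwell law gives B(2πr) = μ₀ I_d (r²/R²), so B = μ₀ I_d r/(2πR²) = (4π×10^-7)(1.541×10^-6)(0.0202)/(2π·0.102²) = 5.98×10^-13 T.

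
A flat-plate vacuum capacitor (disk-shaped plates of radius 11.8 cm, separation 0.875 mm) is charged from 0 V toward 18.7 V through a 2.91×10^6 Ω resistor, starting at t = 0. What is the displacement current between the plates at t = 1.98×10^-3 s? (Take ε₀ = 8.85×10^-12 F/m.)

With C = ε₀A/d = (8.85×10^-12)(0.04374)/(8.75×10^-4) = 4.424×10^-10 F, the time constant is τ = RC = 1.287×10^-3 s, so t/τ = 1.538 and e^(−t/τ) = 0.2148.
I_d = I_cond = (V₀/R) e^(−t/τ) = (6.426×10^-6)(0.2148) = 1.38×10^-6 A.

1.38×10^-6 A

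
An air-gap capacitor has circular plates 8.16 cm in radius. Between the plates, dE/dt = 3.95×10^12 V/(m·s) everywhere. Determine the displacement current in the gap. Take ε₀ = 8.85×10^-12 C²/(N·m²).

0.731 A

With a uniform field, Φ_E = EA, so I_d = ε₀ A dE/dt = 0.731 A.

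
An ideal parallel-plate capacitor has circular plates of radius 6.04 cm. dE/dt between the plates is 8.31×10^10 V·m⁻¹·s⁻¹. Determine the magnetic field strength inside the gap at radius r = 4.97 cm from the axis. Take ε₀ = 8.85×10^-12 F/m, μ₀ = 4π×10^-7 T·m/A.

I_d = ε₀ dΦ_E/dt = ε₀ πR² (dE/dt) = (8.85×10^-12)(0.01146)(8.31×10^10) = 8.428×10^-3 A through the full plate area.
For r < R the Ampère–Maxwell law gives B(2πr) = μ₀ I_d (r²/R²), so B = μ₀ I_d r/(2πR²) = (4π×10^-7)(8.428×10^-3)(0.0497)/(2π·0.0604²) = 2.30×10^-8 T.

2.30×10^-8 T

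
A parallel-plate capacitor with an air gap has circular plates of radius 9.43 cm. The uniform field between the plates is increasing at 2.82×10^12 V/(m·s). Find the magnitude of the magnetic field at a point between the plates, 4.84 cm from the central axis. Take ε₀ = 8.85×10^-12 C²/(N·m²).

7.59×10^-7 T

Total displacement current: I_d = ε₀(πR²)(dE/dt) = (8.85×10^-12)(0.02794)(2.82×10^12) = 0.6973 A.
For r < R the Ampère–Maxwell law gives B(2πr) = μ₀ I_d (r²/R²), so B = μ₀ I_d r/(2πR²) = (4π×10^-7)(0.6973)(0.0484)/(2π·0.0943²) = 7.59×10^-7 T.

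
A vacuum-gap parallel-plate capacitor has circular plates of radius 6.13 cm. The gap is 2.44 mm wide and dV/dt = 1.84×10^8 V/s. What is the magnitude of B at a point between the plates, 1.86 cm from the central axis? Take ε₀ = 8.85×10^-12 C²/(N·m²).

I_d = C dV/dt with C = ε₀πR²/d = 4.284×10^-11 F, so I_d = (4.284×10^-11)(1.84×10^8) = 7.883×10^-3 A.
For r < R the Ampère–Maxwell law gives B(2πr) = μ₀ I_d (r²/R²), so B = μ₀ I_d r/(2πR²) = (4π×10^-7)(7.883×10^-3)(0.0186)/(2π·0.0613²) = 7.80×10^-9 T.

7.80×10^-9 T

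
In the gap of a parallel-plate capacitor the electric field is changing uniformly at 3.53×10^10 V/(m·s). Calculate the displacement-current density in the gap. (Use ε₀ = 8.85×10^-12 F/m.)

0.312 A/m²

J_d = ε₀ ∂E/∂t, so J_d = 0.312 A/m².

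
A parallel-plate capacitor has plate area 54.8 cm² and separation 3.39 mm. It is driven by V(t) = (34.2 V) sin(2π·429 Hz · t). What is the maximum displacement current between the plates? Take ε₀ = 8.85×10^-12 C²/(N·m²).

(dE/dt)_max = V₀ω/d = 2.719×10^7 V/(m·s); ω = 2πf = 2695 rad/s.
I_d,max = ε₀ A (dE/dt)_max = (8.85×10^-12)(5.48×10^-3)(2.719×10^7) = 1.32×10^-6 A.

1.32×10^-6 A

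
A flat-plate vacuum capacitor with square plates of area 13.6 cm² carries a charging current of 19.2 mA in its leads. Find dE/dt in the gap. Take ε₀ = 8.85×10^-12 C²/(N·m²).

1.60×10^12 V/(m·s)

By continuity, I_d in the gap equals the 19.2 mA flowing in the wire.
Since I_d = ε₀ A dE/dt, dE/dt = I_d/(ε₀A) = (0.0192)/((8.85×10^-12)(1.36×10^-3)) = 1.60×10^12 V/(m·s).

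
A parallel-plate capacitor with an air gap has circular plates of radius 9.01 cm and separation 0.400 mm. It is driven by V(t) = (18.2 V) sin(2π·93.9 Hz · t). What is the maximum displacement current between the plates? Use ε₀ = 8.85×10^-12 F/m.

(dE/dt)_max = V₀ω/d = 2.684×10^7 V/(m·s); ω = 2πf = 590.0 rad/s.
I_d,max = ε₀ A (dE/dt)_max = (8.85×10^-12)(0.02550)(2.684×10^7) = 6.06×10^-6 A.

6.06×10^-6 A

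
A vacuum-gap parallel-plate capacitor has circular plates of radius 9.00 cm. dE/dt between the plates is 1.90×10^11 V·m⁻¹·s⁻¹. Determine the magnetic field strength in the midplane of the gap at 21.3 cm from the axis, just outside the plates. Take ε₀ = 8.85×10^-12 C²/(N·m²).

4.02×10^-8 T

Through the whole plate area (πR² = 0.02545 m²), I_d = ε₀ πR² dE/dt = 0.04279 A.
With r > R the enclosed displacement current is the full I_d; B = μ₀ I_d / (2πr) = 4.02×10^-8 T.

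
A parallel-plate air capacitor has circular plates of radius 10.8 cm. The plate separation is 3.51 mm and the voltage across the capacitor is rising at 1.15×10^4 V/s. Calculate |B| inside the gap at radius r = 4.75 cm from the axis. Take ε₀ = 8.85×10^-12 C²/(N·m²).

dE/dt = (dV/dt)/d = 3.276×10^6 V/(m·s); I_d = ε₀(πR²)(dE/dt) = (8.85×10^-12)(0.03664)(3.276×10^6) = 1.062×10^-6 A.
For r < R the Ampère–Maxwell law gives B(2πr) = μ₀ I_d (r²/R²), so B = μ₀ I_d r/(2πR²) = (4π×10^-7)(1.062×10^-6)(0.0475)/(2π·0.108²) = 8.65×10^-13 T.

8.65×10^-13 T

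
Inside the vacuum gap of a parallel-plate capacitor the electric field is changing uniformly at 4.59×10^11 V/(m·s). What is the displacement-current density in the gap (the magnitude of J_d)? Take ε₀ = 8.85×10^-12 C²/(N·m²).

4.06 A/m²

J_d = ε₀ dE/dt = (8.85×10^-12)(4.59×10^11) = 4.06 A/m².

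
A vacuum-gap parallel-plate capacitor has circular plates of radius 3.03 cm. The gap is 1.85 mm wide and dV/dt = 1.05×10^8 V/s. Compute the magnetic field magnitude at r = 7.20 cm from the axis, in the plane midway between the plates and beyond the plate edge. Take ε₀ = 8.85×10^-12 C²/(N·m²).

4.02×10^-9 T

dE/dt = (dV/dt)/d = 5.676×10^10 V/(m·s); I_d = ε₀(πR²)(dE/dt) = (8.85×10^-12)(2.884×10^-3)(5.676×10^10) = 1.449×10^-3 A.
With r > R the enclosed displacement current is the full I_d; B = μ₀ I_d / (2πr) = 4.02×10^-9 T.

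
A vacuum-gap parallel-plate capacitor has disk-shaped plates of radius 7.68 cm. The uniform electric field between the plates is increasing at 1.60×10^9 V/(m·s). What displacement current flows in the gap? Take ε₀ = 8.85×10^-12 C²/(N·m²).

2.62×10^-4 A

I_d = ε₀ A (dE/dt) = (8.85×10^-12)(0.01853 m²)(1.60×10^9) = 2.62×10^-4 A.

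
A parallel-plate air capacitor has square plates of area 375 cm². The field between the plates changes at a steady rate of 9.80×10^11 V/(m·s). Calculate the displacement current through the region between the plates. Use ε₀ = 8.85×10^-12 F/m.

0.325 A

I_d = ε₀ A (dE/dt) = (8.85×10^-12)(0.0375 m²)(9.80×10^11) = 0.325 A.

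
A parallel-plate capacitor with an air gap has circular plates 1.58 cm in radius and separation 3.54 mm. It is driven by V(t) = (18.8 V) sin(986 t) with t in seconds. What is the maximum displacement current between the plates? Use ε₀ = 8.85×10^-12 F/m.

3.63×10^-8 A

(dE/dt)_max = V₀ω/d = 5.236×10^6 V/(m·s); ω = 986 rad/s.
I_d,max = ε₀ A (dE/dt)_max = (8.85×10^-12)(7.843×10^-4)(5.236×10^6) = 3.63×10^-8 A.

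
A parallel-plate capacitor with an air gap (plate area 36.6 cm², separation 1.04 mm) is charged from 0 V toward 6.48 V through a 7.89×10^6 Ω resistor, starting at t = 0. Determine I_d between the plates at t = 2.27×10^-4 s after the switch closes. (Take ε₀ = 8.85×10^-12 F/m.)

3.26×10^-7 A

With C = ε₀A/d = (8.85×10^-12)(3.66×10^-3)/(1.04×10^-3) = 3.115×10^-11 F, the time constant is τ = RC = 2.458×10^-4 s, so t/τ = 0.9235 and e^(−t/τ) = 0.3971.
I_d = I_cond = (V₀/R) e^(−t/τ) = (8.213×10^-7)(0.3971) = 3.26×10^-7 A.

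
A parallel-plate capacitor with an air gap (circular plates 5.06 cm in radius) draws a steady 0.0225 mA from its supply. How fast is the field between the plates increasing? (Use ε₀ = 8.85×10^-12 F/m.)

By continuity, I_d in the gap equals the 0.0225 mA flowing in the wire.
Since I_d = ε₀ A dE/dt, dE/dt = I_d/(ε₀A) = (2.25×10^-5)/((8.85×10^-12)(8.044×10^-3)) = 3.16×10^8 V/(m·s).

3.16×10^8 V/(m·s)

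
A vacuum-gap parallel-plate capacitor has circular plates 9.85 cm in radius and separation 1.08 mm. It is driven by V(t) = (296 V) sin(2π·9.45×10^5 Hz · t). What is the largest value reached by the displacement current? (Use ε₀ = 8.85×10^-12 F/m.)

0.439 A

(dE/dt)_max = V₀ω/d = 1.627×10^12 V/(m·s); ω = 2πf = 5.938×10^6 rad/s.
I_d,max = ε₀ A (dE/dt)_max = (8.85×10^-12)(0.03048)(1.627×10^12) = 0.439 A.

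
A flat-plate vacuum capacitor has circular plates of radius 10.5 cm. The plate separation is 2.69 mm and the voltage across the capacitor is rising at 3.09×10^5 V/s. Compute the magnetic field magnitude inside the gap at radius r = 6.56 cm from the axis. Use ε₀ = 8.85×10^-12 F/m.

4.19×10^-11 T

I_d = C dV/dt with C = ε₀πR²/d = 1.140×10^-10 F, so I_d = (1.140×10^-10)(3.09×10^5) = 3.523×10^-5 A.
∮B·dl = μ₀ I_d,enc with I_d,enc = I_d r²/R² = 1.375×10^-5 A; so B = μ₀ I_d,enc/(2πr) = 4.19×10^-11 T.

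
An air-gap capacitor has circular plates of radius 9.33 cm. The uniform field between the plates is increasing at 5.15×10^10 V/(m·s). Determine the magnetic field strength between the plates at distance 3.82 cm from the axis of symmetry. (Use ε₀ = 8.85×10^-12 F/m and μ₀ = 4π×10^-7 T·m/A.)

I_d = ε₀ dΦ_E/dt = ε₀ πR² (dE/dt) = (8.85×10^-12)(0.02735)(5.15×10^10) = 0.01247 A through the full plate area.
For r < R the Ampère–Maxwell law gives B(2πr) = μ₀ I_d (r²/R²), so B = μ₀ I_d r/(2πR²) = (4π×10^-7)(0.01247)(0.0382)/(2π·0.0933²) = 1.09×10^-8 T.

1.09×10^-8 T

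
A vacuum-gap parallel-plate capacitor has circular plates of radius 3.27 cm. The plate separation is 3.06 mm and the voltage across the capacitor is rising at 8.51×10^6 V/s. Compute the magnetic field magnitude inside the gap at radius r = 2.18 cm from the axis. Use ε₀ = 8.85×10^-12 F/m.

With E = V/d, dE/dt = 2.781×10^9 V/(m·s) and πR² = 3.359×10^-3 m², giving I_d = ε₀ πR² dE/dt = 8.267×10^-5 A.
∮B·dl = μ₀ I_d,enc with I_d,enc = I_d r²/R² = 3.674×10^-5 A; so B = μ₀ I_d,enc/(2πr) = 3.37×10^-10 T.

3.37×10^-10 T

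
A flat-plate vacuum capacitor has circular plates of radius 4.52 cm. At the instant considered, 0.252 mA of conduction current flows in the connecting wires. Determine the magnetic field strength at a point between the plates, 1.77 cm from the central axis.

No conduction current crosses the gap, so I_d there equals the 2.52×10^-4 A in the leads.
An Ampèrian loop of radius r encloses a fraction (r/R)² of I_d. Then B·2πr = μ₀ I_d (r/R)², giving B = μ₀ I_d r/(2πR²) = 4.37×10^-10 T.

4.37×10^-10 T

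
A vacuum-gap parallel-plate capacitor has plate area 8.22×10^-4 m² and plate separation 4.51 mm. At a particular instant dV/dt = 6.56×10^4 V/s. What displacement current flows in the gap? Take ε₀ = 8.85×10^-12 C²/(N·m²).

1.06×10^-7 A

E = V/d so dE/dt = (dV/dt)/d = 1.455×10^7 V/(m·s), and I_d = ε₀ A dE/dt = (8.85×10^-12)(8.22×10^-4)(1.455×10^7) = 1.06×10^-7 A.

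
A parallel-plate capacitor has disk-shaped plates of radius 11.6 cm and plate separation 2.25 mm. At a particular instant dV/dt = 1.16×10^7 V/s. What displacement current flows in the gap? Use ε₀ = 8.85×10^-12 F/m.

1.93×10^-3 A

C = ε₀A/d = (8.85×10^-12)(0.04227)/(2.25×10^-3) = 1.663×10^-10 F.
I_d = C dV/dt = (1.663×10^-10)(1.16×10^7) = 1.93×10^-3 A.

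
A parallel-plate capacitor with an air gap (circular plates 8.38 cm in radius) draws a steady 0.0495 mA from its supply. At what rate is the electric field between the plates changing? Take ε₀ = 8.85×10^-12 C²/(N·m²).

The displacement current between the plates equals the conduction current, I_d = 0.0495 mA.
Inverting I_d = ε₀ A dE/dt gives dE/dt = 4.95×10^-5 / (8.85×10^-12 · 0.02206) = 2.54×10^8 V/(m·s).

2.54×10^8 V/(m·s)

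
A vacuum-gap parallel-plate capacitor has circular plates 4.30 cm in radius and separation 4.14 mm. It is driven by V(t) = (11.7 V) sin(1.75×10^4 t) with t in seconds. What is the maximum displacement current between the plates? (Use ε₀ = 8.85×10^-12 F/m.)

2.54×10^-6 A

C = ε₀A/d = (8.85×10^-12)(5.809×10^-3)/(4.14×10^-3) = 1.242×10^-11 F; ω = 1.75×10^4 rad/s.
I_d = C dV/dt, so |I_d|_max = C V₀ ω = (1.242×10^-11)(11.7)(1.75×10^4) = 2.54×10^-6 A.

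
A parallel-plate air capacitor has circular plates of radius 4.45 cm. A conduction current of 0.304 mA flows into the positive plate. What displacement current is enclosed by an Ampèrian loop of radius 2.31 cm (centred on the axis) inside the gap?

No conduction current crosses the gap, so I_d there equals the 3.04×10^-4 A in the leads.
The field is uniform, so I_d,enc = I_d (r/R)² = (3.04×10^-4)(2.31/4.45)² = 8.19×10^-5 A.

8.19×10^-5 A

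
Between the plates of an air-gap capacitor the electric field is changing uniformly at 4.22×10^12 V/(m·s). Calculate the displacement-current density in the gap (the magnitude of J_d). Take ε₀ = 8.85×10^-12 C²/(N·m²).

J_d = ε₀ ∂E/∂t, so J_d = 37.3 A/m².

37.3 A/m²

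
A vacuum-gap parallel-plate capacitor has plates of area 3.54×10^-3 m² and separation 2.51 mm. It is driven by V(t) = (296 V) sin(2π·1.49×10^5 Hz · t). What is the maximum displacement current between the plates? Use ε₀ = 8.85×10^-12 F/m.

The displacement current equals the conduction current C dV/dt, which peaks at C V₀ ω.
With C = ε₀A/d = (8.85×10^-12)(3.54×10^-3)/(2.51×10^-3) = 1.248×10^-11 F and ω = 2πf = 9.362×10^5 rad/s, I_d,max = (1.248×10^-11)(296)(9.362×10^5) = 3.46×10^-3 A.

3.46×10^-3 A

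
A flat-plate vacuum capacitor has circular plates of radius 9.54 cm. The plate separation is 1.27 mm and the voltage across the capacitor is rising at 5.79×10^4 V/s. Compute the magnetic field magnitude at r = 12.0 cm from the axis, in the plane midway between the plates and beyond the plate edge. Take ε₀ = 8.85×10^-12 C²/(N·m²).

I_d = C dV/dt with C = ε₀πR²/d = 1.992×10^-10 F, so I_d = (1.992×10^-10)(5.79×10^4) = 1.153×10^-5 A.
Outside the plates the loop encloses all of I_d, so B·2πr = μ₀ I_d and B = 1.92×10^-11 T.

1.92×10^-11 T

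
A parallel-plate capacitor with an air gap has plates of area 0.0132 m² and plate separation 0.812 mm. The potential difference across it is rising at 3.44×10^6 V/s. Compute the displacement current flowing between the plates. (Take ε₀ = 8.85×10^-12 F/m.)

E = V/d so dE/dt = (dV/dt)/d = 4.236×10^9 V/(m·s), and I_d = ε₀ A dE/dt = (8.85×10^-12)(0.0132)(4.236×10^9) = 4.95×10^-4 A.

4.95×10^-4 A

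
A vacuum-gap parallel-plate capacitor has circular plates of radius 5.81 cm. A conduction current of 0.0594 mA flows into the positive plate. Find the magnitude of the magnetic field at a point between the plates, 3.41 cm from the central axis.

1.20×10^-10 T

Between the plates the displacement current equals the wire current: I_d = 0.0594 mA = 5.94×10^-5 A.
∮B·dl = μ₀ I_d,enc with I_d,enc = I_d r²/R² = 2.046×10^-5 A; so B = μ₀ I_d,enc/(2πr) = 1.20×10^-10 T.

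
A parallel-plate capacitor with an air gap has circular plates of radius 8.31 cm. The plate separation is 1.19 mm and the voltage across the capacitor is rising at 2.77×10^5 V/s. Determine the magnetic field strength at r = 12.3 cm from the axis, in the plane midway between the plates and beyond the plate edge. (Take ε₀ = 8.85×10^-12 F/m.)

7.27×10^-11 T

With E = V/d, dE/dt = 2.328×10^8 V/(m·s) and πR² = 0.02169 m², giving I_d = ε₀ πR² dE/dt = 4.469×10^-5 A.
With r > R the enclosed displacement current is the full I_d; B = μ₀ I_d / (2πr) = 7.27×10^-11 T.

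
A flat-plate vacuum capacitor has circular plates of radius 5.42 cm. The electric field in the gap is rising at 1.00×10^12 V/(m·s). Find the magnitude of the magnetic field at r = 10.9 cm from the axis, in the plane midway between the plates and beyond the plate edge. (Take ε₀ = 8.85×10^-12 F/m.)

I_d = ε₀ dΦ_E/dt = ε₀ πR² (dE/dt) = (8.85×10^-12)(9.229×10^-3)(1.00×10^12) = 0.08168 A through the full plate area.
With r > R the enclosed displacement current is the full I_d; B = μ₀ I_d / (2πr) = 1.50×10^-7 T.

1.50×10^-7 T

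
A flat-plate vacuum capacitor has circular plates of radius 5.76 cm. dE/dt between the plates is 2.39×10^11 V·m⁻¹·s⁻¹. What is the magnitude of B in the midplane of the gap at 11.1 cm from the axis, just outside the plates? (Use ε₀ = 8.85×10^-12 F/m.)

Through the whole plate area (πR² = 0.01042 m²), I_d = ε₀ πR² dE/dt = 0.02204 A.
With r > R the enclosed displacement current is the full I_d; B = μ₀ I_d / (2πr) = 3.97×10^-8 T.

3.97×10^-8 T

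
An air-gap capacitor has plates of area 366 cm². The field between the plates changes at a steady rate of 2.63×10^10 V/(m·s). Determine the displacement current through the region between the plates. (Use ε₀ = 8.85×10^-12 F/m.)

I_d = ε₀ A (dE/dt) = (8.85×10^-12)(0.0366 m²)(2.63×10^10) = 8.52×10^-3 A.

8.52×10^-3 A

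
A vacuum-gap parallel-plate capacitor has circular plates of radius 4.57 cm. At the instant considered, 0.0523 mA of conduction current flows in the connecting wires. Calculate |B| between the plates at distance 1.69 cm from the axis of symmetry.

By continuity the displacement current in the gap matches the conduction current: I_d = 5.23×10^-5 A.
∮B·dl = μ₀ I_d,enc with I_d,enc = I_d r²/R² = 7.152×10^-6 A; so B = μ₀ I_d,enc/(2πr) = 8.46×10^-11 T.

8.46×10^-11 T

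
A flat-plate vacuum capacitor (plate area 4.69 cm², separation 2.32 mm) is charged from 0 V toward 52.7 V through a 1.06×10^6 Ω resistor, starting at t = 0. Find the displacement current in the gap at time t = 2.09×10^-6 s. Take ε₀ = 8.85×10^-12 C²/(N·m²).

C = ε₀A/d = (8.85×10^-12)(4.69×10^-4)/(2.32×10^-3) = 1.789×10^-12 F and τ = RC = 1.896×10^-6 s. I_d in the gap equals the RC charging current.
I_d(t) = (V₀/R) e^(−t/τ) = 4.972×10^-5 · e^(−1.102) = 1.65×10^-5 A.

1.65×10^-5 A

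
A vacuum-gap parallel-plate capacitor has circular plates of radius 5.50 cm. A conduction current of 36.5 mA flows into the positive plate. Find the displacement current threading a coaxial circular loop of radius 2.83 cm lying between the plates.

9.66×10^-3 A

Between the plates the displacement current equals the wire current: I_d = 36.5 mA = 0.0365 A.
Through an area πr² the displacement current is I_d·(πr²/πR²) = I_d (r/R)² = 9.66×10^-3 A.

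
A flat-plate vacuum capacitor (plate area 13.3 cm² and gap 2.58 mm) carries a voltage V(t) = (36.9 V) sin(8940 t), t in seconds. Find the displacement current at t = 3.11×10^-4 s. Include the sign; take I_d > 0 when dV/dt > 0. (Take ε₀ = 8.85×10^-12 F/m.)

-1.41×10^-6 A

C = ε₀A/d = (8.85×10^-12)(1.33×10^-3)/(2.58×10^-3) = 4.562×10^-12 F. dV/dt = V₀ω·cos(ωt); at ωt = 2.78034 rad this factor is -0.9355.
I_d = C dV/dt = (4.562×10^-12)(36.9)(8940)(-0.9355) = -1.41×10^-6 A.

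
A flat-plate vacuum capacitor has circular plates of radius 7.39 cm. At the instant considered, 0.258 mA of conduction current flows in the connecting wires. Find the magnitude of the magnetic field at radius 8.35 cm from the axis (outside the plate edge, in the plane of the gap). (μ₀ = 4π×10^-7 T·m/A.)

6.18×10^-10 T

No conduction current crosses the gap, so I_d there equals the 2.58×10^-4 A in the leads.
For r ≥ R the full I_d is enclosed: B = μ₀ I_d/(2πr) = (4π×10^-7)(2.58×10^-4)/(2π·0.0835) = 6.18×10^-10 T.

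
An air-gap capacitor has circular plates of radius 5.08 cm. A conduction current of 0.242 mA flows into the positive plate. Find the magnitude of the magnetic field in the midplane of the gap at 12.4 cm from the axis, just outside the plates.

3.90×10^-10 T

No conduction current crosses the gap, so I_d there equals the 2.42×10^-4 A in the leads.
For r ≥ R the full I_d is enclosed: B = μ₀ I_d/(2πr) = (4π×10^-7)(2.42×10^-4)/(2π·0.124) = 3.90×10^-10 T.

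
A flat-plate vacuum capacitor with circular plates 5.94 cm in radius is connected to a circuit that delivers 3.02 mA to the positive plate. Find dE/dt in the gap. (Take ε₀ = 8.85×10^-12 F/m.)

3.08×10^10 V/(m·s)

The displacement current between the plates equals the conduction current, I_d = 3.02 mA.
Since I_d = ε₀ A dE/dt, dE/dt = I_d/(ε₀A) = (3.02×10^-3)/((8.85×10^-12)(0.01108)) = 3.08×10^10 V/(m·s).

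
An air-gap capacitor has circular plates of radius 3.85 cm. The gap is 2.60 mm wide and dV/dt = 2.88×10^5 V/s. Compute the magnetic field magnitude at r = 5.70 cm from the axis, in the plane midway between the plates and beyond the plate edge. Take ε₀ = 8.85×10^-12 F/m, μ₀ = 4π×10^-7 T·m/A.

1.60×10^-11 T

I_d = C dV/dt with C = ε₀πR²/d = 1.585×10^-11 F, so I_d = (1.585×10^-11)(2.88×10^5) = 4.565×10^-6 A.
For r ≥ R the full I_d is enclosed: B = μ₀ I_d/(2πr) = (4π×10^-7)(4.565×10^-6)/(2π·0.0570) = 1.60×10^-11 T.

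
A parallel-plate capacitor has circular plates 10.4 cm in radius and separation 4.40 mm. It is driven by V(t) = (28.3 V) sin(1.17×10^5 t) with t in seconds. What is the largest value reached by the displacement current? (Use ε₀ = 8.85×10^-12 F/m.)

2.26×10^-4 A

The displacement current equals the conduction current C dV/dt, which peaks at C V₀ ω.
With C = ε₀A/d = (8.85×10^-12)(0.03398)/(4.40×10^-3) = 6.835×10^-11 F and ω = 1.17×10^5 rad/s, I_d,max = (6.835×10^-11)(28.3)(1.17×10^5) = 2.26×10^-4 A.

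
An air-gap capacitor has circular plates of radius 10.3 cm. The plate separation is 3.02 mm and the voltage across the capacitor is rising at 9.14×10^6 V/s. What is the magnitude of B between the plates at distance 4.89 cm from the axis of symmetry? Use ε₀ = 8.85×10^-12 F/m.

dE/dt = (dV/dt)/d = 3.026×10^9 V/(m·s); I_d = ε₀(πR²)(dE/dt) = (8.85×10^-12)(0.03333)(3.026×10^9) = 8.926×10^-4 A.
∮B·dl = μ₀ I_d,enc with I_d,enc = I_d r²/R² = 2.012×10^-4 A; so B = μ₀ I_d,enc/(2πr) = 8.23×10^-10 T.

8.23×10^-10 T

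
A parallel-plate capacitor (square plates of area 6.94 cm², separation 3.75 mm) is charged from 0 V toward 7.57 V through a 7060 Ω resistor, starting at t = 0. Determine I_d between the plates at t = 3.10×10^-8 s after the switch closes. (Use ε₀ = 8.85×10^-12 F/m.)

C = ε₀A/d = (8.85×10^-12)(6.94×10^-4)/(3.75×10^-3) = 1.638×10^-12 F, so τ = RC = 1.156×10^-8 s.
The conduction current is I(t) = (V₀/R) e^(−t/τ), and the displacement current between the plates equals it.
t/τ = 2.682; I_d = (7.57/7060) · e^(−2.682) = (1.072×10^-3)(0.06843) = 7.34×10^-5 A.

7.34×10^-5 A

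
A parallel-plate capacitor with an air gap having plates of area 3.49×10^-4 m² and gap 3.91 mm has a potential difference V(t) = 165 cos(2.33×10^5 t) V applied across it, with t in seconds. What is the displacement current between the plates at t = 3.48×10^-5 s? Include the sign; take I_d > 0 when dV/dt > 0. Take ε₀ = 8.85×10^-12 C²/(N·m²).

C = ε₀A/d = (8.85×10^-12)(3.49×10^-4)/(3.91×10^-3) = 7.899×10^-13 F. dV/dt = V₀ω·−sin(ωt); at ωt = 8.1084 rad this factor is -0.9678.
I_d = C dV/dt = (7.899×10^-13)(165)(2.33×10^5)(-0.9678) = -2.94×10^-5 A.

-2.94×10^-5 A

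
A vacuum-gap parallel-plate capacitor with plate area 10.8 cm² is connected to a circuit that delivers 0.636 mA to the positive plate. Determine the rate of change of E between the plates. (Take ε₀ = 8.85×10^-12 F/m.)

6.65×10^10 V/(m·s)

The displacement current between the plates equals the conduction current, I_d = 0.636 mA.
Inverting I_d = ε₀ A dE/dt gives dE/dt = 6.36×10^-4 / (8.85×10^-12 · 1.08×10^-3) = 6.65×10^10 V/(m·s).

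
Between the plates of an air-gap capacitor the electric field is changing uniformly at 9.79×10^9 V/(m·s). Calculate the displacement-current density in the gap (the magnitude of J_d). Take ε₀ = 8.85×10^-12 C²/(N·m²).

J_d = ε₀ ∂E/∂t, so J_d = 0.0866 A/m².

0.0866 A/m²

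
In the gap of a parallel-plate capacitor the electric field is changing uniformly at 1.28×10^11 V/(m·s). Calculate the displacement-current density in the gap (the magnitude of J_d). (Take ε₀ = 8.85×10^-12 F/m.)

1.13 A/m²

The displacement-current density is ε₀ ∂E/∂t = (8.85×10^-12)(1.28×10^11) = 1.13 A/m².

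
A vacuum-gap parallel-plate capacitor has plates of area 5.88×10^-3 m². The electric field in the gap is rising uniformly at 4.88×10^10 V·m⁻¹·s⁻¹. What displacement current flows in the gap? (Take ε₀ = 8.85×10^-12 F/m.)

2.54×10^-3 A

With a uniform field, Φ_E = EA, so I_d = ε₀ A dE/dt = 2.54×10^-3 A.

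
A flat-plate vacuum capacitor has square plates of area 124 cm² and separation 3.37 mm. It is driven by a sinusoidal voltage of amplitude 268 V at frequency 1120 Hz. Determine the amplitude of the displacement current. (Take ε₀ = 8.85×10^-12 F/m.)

6.14×10^-5 A

C = ε₀A/d = (8.85×10^-12)(0.0124)/(3.37×10^-3) = 3.256×10^-11 F; ω = 2πf = 7037 rad/s.
I_d = C dV/dt, so |I_d|_max = C V₀ ω = (3.256×10^-11)(268)(7037) = 6.14×10^-5 A.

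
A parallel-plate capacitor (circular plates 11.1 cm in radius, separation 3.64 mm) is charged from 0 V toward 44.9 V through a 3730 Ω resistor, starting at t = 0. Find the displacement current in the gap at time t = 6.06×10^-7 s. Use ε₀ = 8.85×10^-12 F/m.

2.14×10^-3 A

C = ε₀A/d = (8.85×10^-12)(0.03871)/(3.64×10^-3) = 9.412×10^-11 F, so τ = RC = 3.511×10^-7 s.
The conduction current is I(t) = (V₀/R) e^(−t/τ), and the displacement current between the plates equals it.
t/τ = 1.726; I_d = (44.9/3730) · e^(−1.726) = (0.01204)(0.1780) = 2.14×10^-3 A.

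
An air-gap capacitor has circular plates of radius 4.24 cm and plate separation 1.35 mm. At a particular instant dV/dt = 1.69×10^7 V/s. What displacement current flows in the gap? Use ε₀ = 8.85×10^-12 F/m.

6.26×10^-4 A

E = V/d so dE/dt = (dV/dt)/d = 1.252×10^10 V/(m·s), and I_d = ε₀ A dE/dt = (8.85×10^-12)(5.648×10^-3)(1.252×10^10) = 6.26×10^-4 A.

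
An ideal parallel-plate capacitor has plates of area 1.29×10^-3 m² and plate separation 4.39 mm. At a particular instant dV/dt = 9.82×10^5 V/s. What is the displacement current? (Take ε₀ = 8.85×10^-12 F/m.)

E = V/d so dE/dt = (dV/dt)/d = 2.237×10^8 V/(m·s), and I_d = ε₀ A dE/dt = (8.85×10^-12)(1.29×10^-3)(2.237×10^8) = 2.55×10^-6 A.

2.55×10^-6 A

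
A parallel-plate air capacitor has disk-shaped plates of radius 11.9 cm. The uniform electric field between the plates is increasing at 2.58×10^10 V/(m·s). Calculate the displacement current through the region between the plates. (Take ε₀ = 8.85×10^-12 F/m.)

The displacement current is ε₀ times dΦ_E/dt = ε₀ A dE/dt = (8.85×10^-12)(0.04449)(2.58×10^10) = 0.0102 A.

0.0102 A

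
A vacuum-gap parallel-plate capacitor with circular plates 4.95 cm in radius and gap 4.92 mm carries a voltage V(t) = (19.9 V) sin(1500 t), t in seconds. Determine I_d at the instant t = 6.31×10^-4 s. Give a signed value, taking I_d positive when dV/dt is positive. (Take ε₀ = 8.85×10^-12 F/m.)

2.42×10^-7 A

C = ε₀A/d = (8.85×10^-12)(7.698×10^-3)/(4.92×10^-3) = 1.385×10^-11 F. dV/dt = V₀ω·cos(ωt); at ωt = 0.9465 rad this factor is 0.5845.
I_d = C dV/dt = (1.385×10^-11)(19.9)(1500)(0.5845) = 2.42×10^-7 A.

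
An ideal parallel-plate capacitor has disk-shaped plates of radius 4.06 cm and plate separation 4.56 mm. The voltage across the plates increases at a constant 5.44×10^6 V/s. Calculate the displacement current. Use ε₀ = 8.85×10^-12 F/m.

5.47×10^-5 A

The field between the plates is E = V/d, so dE/dt = (5.44×10^6)/(4.56×10^-3 m) = 1.193×10^9 V/(m·s).
I_d = ε₀ A (dE/dt) = (8.85×10^-12)(5.178×10^-3)(1.193×10^9) = 5.47×10^-5 A.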